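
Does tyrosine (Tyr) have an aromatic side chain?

Yes

Phenylalanine (F), tryptophan (W), and tyrosine (Y) have aromatic ring side chains.
Tyrosine is in this group.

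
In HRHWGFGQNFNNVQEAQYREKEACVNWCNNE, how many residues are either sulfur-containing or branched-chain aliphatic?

Sulfur-containing: C, M. Branched-chain aliphatic: I, L, V.
Sulfur-containing residues here: C24, C28 (2).
Branched-chain aliphatic residues here: V13, V25 (2).
The two groups share no amino acid, so total = 2 + 2 = 4.

4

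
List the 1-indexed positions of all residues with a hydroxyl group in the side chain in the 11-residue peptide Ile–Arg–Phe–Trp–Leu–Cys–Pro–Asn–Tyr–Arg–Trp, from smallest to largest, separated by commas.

The –OH-bearing residues are Ser, Thr (aliphatic alcohols), and Tyr (phenol).
Matching residues: Tyr9.

9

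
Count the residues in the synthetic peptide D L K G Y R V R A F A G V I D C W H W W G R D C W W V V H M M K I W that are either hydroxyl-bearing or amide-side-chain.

1

Hydroxyl-bearing: S, T, Y. Amide-side-chain: N, Q.
Hydroxyl-bearing residues here: Y5 (1).
Amide-side-chain residues here: none (0).
The two groups share no amino acid, so total = 1 + 0 = 1.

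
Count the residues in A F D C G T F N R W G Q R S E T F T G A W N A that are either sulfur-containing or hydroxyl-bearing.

Sulfur-containing: C, M. Hydroxyl-bearing: S, T, Y.
Sulfur-containing residues here: C4 (1).
Hydroxyl-bearing residues here: T6, S14, T16, T18 (4).
The two groups share no amino acid, so total = 1 + 4 = 5.

5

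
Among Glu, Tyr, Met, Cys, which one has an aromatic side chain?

F, W, and Y each carry an aromatic ring on the side chain.
Of the listed options, only Tyr belongs to this group.

Tyr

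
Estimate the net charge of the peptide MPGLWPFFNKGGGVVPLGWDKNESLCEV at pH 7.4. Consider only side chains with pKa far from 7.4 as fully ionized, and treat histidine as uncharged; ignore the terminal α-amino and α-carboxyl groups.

-1

The side chains ionized at physiological pH are Lys/Arg (+1) and Asp/Glu (−1); with His treated as neutral, nothing else contributes.
Positive (K, R): K10, K21 → +2.
Negative (D, E): D20, E23, E27 → −3.
Net charge = (+2) + (−3) = −1.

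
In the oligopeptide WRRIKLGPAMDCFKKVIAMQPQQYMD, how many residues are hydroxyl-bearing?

1

Serine (S), threonine (T), and tyrosine (Y) each carry a hydroxyl group on the side chain.
Matching residues: Y24.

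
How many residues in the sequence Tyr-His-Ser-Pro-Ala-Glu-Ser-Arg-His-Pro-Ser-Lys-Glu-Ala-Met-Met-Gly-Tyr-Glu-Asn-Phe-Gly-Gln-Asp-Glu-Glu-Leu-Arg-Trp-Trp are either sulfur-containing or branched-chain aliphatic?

Sulfur-containing: C, M. Branched-chain aliphatic: I, L, V.
Sulfur-containing residues here: Met15, Met16 (2).
Branched-chain aliphatic residues here: Leu27 (1).
The two groups share no amino acid, so total = 2 + 1 = 3.

3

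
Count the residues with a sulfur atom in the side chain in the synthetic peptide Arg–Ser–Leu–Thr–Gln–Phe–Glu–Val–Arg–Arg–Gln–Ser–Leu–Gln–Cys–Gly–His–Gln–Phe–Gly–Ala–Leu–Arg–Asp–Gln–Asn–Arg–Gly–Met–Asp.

Only Cys (C) and Met (M) have a sulfur atom in the side chain.
Matching residues: Cys15, Met29.

2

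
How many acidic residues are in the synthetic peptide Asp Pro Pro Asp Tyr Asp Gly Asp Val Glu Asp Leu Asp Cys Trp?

Only D (aspartate) and E (glutamate) carry a side-chain carboxylic acid.
Matching residues: Asp1, Asp4, Asp6, Asp8, Glu10, Asp11, Asp13.

7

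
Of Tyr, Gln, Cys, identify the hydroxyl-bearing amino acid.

Tyr

Serine (S), threonine (T), and tyrosine (Y) each carry a hydroxyl group on the side chain.
Of the listed options, only Tyr belongs to this group.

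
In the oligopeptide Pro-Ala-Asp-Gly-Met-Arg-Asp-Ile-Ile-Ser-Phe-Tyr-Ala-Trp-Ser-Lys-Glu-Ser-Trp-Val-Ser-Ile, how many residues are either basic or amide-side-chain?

Basic: H, K, R. Amide-side-chain: N, Q.
Basic residues here: Arg6, Lys16 (2).
Amide-side-chain residues here: none (0).
The two groups share no amino acid, so total = 2 + 0 = 2.

2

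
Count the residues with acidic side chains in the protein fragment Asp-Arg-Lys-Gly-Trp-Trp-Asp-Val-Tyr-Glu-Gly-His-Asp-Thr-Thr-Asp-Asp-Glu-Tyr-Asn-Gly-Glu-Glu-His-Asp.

The acidic residues are Asp (D) and Glu (E), whose side chains end in a carboxylate group.
Matching residues: Asp1, Asp7, Glu10, Asp13, Asp16, Asp17, Glu18, Glu22, Glu23, Asp25.

10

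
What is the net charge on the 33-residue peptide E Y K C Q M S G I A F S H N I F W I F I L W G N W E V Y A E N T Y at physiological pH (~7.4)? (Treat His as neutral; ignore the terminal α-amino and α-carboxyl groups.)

-2

The side chains ionized at physiological pH are Lys/Arg (+1) and Asp/Glu (−1); with His treated as neutral, nothing else contributes.
Positive (K, R): K3 → +1.
Negative (D, E): E1, E26, E30 → −3.
Net charge = (+1) + (−3) = −2.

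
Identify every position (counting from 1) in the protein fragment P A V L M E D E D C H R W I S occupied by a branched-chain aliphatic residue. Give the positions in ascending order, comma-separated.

3, 4, 14

Matching residues: V3, L4, I14.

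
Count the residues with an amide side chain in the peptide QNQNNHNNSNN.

9

Only N (asparagine) and Q (glutamine) carry a side-chain carboxamide.
Matching residues: Q1, N2, Q3, N4, N5, N7, N8, N10, N11.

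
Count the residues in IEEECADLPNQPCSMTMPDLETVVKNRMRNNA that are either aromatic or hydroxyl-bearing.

Aromatic: F, W, Y. Hydroxyl-bearing: S, T, Y.
Aromatic residues here: none (0).
Hydroxyl-bearing residues here: S14, T16, T22 (3).
(Y belongs to both groups, but none appear in this sequence.) Total = 0 + 3 = 3.

3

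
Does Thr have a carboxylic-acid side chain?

No

Aspartate (D) and glutamate (E) have carboxylic-acid side chains and are the acidic amino acids.
Threonine is not in this group.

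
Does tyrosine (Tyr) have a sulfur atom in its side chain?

Only Cys (C) and Met (M) have a sulfur atom in the side chain.
Tyrosine is not in this group.

No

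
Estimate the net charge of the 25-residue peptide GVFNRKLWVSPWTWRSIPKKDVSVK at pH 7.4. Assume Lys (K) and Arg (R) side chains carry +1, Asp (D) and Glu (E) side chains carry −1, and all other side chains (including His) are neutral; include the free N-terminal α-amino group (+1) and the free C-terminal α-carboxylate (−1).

+5

Positive (K, R): R5, K6, R15, K19, K20, K25 → +6.
Negative (D, E): D21 → −1.
The N-terminus (+1) and C-terminus (−1) cancel.
Net charge = (+6) + (−1) = +5.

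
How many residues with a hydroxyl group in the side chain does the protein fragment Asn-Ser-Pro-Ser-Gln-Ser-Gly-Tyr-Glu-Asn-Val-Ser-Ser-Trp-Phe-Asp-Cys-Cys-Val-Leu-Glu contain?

6

S, T, and Y are the three residues with a side-chain hydroxyl.
Matching residues: Ser2, Ser4, Ser6, Tyr8, Ser12, Ser13.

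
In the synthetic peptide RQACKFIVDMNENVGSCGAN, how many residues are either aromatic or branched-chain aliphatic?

Aromatic: F, W, Y. Branched-chain aliphatic: I, L, V.
Aromatic residues here: F6 (1).
Branched-chain aliphatic residues here: I7, V8, V14 (3).
The two groups share no amino acid, so total = 1 + 3 = 4.

4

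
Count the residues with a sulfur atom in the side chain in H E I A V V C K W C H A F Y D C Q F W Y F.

Cysteine (C, thiol) and methionine (M, thioether) are the two sulfur-containing amino acids.
Matching residues: C7, C10, C16.

3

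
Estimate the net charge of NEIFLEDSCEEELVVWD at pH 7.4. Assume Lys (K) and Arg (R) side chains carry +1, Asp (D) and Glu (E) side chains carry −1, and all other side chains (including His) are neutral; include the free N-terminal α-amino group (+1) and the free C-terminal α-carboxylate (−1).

-7

Positive (K, R): none → +0.
Negative (D, E): E2, E6, D7, E10, E11, E12, D17 → −7.
The N-terminus (+1) and C-terminus (−1) cancel.
Net charge = (+0) + (−7) = −7.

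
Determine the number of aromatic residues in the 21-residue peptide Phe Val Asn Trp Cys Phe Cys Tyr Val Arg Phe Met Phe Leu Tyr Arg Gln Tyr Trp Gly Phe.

10

F, W, and Y each carry an aromatic ring on the side chain.
Matching residues: Phe1, Trp4, Phe6, Tyr8, Phe11, Phe13, Tyr15, Tyr18, Trp19, Phe21.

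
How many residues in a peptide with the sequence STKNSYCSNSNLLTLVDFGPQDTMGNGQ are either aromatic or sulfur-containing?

Aromatic: F, W, Y. Sulfur-containing: C, M.
Aromatic residues here: Y6, F18 (2).
Sulfur-containing residues here: C7, M24 (2).
The two groups share no amino acid, so total = 2 + 2 = 4.

4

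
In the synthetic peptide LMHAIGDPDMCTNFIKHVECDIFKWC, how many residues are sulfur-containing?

5

Only Cys (C) and Met (M) have a sulfur atom in the side chain.
Matching residues: M2, M10, C11, C20, C26.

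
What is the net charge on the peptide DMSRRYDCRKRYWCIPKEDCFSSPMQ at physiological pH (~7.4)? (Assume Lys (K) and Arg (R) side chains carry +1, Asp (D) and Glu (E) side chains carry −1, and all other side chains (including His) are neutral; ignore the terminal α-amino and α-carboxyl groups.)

+2

Positive (K, R): R4, R5, R9, K10, R11, K17 → +6.
Negative (D, E): D1, D7, E18, D19 → −4.
Net charge = (+6) + (−4) = +2.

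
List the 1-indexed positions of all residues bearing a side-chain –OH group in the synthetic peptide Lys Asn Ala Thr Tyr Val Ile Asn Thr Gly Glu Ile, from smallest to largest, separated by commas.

4, 5, 9

Serine (S), threonine (T), and tyrosine (Y) each carry a hydroxyl group on the side chain.
Matching residues: Thr4, Tyr5, Thr9.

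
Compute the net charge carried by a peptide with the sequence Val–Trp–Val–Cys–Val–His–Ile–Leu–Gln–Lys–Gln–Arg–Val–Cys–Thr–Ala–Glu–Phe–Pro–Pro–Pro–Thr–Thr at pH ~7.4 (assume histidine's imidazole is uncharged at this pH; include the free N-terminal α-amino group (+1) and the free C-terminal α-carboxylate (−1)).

The side chains ionized at physiological pH are Lys/Arg (+1) and Asp/Glu (−1); with His treated as neutral, nothing else contributes.
Positive (K, R): Lys10, Arg12 → +2.
Negative (D, E): Glu17 → −1.
The N-terminus (+1) and C-terminus (−1) cancel.
Net charge = (+2) + (−1) = +1.

+1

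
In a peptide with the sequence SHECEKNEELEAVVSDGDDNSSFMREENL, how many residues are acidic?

10

Only D (aspartate) and E (glutamate) carry a side-chain carboxylic acid.
Matching residues: E3, E5, E8, E9, E11, D16, D18, D19, E26, E27.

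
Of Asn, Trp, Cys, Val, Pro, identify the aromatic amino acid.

Trp

Phenylalanine (F), tryptophan (W), and tyrosine (Y) have aromatic ring side chains.
Of the listed options, only Trp belongs to this group.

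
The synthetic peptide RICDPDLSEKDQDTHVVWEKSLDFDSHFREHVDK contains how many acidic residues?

10

The acidic residues are Asp (D) and Glu (E), whose side chains end in a carboxylate group.
Matching residues: D4, D6, E9, D11, D13, E19, D23, D25, E30, D33.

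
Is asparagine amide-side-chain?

The amide-side-chain residues are Asn (N) and Gln (Q).
Asparagine is in this group.

Yes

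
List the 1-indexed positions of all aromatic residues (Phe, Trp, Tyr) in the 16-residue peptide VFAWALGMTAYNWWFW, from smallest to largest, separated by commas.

2, 4, 11, 13, 14, 15, 16

Matching residues: F2, W4, Y11, W13, W14, F15, W16.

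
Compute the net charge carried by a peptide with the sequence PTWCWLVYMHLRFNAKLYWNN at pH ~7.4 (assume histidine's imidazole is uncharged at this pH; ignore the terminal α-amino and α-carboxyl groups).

+2

The side chains ionized at physiological pH are Lys/Arg (+1) and Asp/Glu (−1); with His treated as neutral, nothing else contributes.
Positive (K, R): R12, K16 → +2.
Negative (D, E): none → −0.
Net charge = (+2) + (−0) = +2.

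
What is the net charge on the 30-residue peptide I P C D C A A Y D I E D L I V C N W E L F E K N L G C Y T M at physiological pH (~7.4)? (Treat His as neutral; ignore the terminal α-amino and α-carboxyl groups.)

Near pH 7.4, K and R contribute +1 each, D and E contribute −1 each, and every other side chain (His included, as stated) is uncharged.
Positive (K, R): K23 → +1.
Negative (D, E): D4, D9, E11, D12, E19, E22 → −6.
Net charge = (+1) + (−6) = −5.

-5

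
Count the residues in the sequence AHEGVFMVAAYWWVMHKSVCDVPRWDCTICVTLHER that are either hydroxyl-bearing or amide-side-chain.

4

Hydroxyl-bearing: S, T, Y. Amide-side-chain: N, Q.
Hydroxyl-bearing residues here: Y11, S18, T28, T32 (4).
Amide-side-chain residues here: none (0).
The two groups share no amino acid, so total = 4 + 0 = 4.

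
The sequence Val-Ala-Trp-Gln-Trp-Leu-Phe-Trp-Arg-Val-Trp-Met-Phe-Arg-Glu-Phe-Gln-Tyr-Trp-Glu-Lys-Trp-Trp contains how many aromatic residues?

11

The aromatic amino acids are Phe (F, benzyl), Trp (W, indole), and Tyr (Y, phenol).
Matching residues: Trp3, Trp5, Phe7, Trp8, Trp11, Phe13, Phe16, Tyr18, Trp19, Trp22, Trp23.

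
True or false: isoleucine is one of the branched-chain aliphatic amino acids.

True

Valine (V), leucine (L), and isoleucine (I) are the branched-chain amino acids.
Isoleucine is in this group.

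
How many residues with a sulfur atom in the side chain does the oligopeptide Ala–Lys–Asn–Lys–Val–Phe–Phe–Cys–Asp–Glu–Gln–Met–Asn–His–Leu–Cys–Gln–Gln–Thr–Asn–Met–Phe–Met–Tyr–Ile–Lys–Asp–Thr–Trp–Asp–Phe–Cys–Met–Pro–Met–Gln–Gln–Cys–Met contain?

Only Cys (C) and Met (M) have a sulfur atom in the side chain.
Matching residues: Cys8, Met12, Cys16, Met21, Met23, Cys32, Met33, Met35, Cys38, Met39.

10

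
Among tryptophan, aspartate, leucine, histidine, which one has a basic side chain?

histidine

The basic amino acids are Lys (K), Arg (R), and His (H).
Of the listed options, only histidine belongs to this group.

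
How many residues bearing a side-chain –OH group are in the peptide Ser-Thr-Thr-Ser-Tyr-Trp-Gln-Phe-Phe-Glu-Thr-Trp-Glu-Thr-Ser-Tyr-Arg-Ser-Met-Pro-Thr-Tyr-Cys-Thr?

Serine (S), threonine (T), and tyrosine (Y) each carry a hydroxyl group on the side chain.
Matching residues: Ser1, Thr2, Thr3, Ser4, Tyr5, Thr11, Thr14, Ser15, Tyr16, Ser18, Thr21, Tyr22, Thr24.

13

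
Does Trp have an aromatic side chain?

Phenylalanine (F), tryptophan (W), and tyrosine (Y) have aromatic ring side chains.
Tryptophan is in this group.

Yes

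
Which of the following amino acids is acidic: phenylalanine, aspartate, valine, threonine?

aspartate

Only D (aspartate) and E (glutamate) carry a side-chain carboxylic acid.
Of the listed options, only aspartate belongs to this group.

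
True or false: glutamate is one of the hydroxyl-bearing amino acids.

False

S, T, and Y are the three residues with a side-chain hydroxyl.
Glutamate is not in this group.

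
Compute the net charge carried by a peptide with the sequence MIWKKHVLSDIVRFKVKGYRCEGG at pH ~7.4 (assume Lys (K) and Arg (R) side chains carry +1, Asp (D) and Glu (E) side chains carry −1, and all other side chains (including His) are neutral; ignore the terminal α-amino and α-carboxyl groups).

+4

Positive (K, R): K4, K5, R13, K15, K17, R20 → +6.
Negative (D, E): D10, E22 → −2.
Net charge = (+6) + (−2) = +4.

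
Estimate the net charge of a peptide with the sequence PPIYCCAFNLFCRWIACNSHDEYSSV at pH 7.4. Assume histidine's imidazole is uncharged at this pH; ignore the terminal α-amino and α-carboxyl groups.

At pH ~7.4 the Lys and Arg side chains are protonated (+1), the Asp and Glu side chains are deprotonated (−1), and with His taken as neutral all other side chains carry no charge.
Positive (K, R): R13 → +1.
Negative (D, E): D21, E22 → −2.
Net charge = (+1) + (−2) = −1.

-1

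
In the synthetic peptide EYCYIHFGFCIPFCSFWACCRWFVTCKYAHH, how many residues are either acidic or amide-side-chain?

Acidic: D, E. Amide-side-chain: N, Q.
Acidic residues here: E1 (1).
Amide-side-chain residues here: none (0).
The two groups share no amino acid, so total = 1 + 0 = 1.

1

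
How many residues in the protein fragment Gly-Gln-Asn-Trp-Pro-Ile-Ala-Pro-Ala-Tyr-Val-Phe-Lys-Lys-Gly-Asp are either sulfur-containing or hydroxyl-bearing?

Sulfur-containing: C, M. Hydroxyl-bearing: S, T, Y.
Sulfur-containing residues here: none (0).
Hydroxyl-bearing residues here: Tyr10 (1).
The two groups share no amino acid, so total = 0 + 1 = 1.

1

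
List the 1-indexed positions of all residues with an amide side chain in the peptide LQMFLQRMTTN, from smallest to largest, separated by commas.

2, 6, 11

Only N (asparagine) and Q (glutamine) carry a side-chain carboxamide.
Matching residues: Q2, Q6, N11.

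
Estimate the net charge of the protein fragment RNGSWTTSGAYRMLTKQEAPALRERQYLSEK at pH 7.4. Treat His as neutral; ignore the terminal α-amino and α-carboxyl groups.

+3

Near pH 7.4, K and R contribute +1 each, D and E contribute −1 each, and every other side chain (His included, as stated) is uncharged.
Positive (K, R): R1, R12, K16, R23, R25, K31 → +6.
Negative (D, E): E18, E24, E30 → −3.
Net charge = (+6) + (−3) = +3.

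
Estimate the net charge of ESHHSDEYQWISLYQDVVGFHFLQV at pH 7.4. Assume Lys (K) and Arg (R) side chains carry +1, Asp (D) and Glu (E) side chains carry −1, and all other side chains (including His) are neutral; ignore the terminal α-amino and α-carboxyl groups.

-4

Positive (K, R): none → +0.
Negative (D, E): E1, D6, E7, D16 → −4.
Net charge = (+0) + (−4) = −4.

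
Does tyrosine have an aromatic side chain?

The aromatic amino acids are Phe (F, benzyl), Trp (W, indole), and Tyr (Y, phenol).
Tyrosine is in this group.

Yes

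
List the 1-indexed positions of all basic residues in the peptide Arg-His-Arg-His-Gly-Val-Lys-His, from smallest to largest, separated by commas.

Lysine (K), arginine (R), and histidine (H) have basic, nitrogen-containing side chains.
Matching residues: Arg1, His2, Arg3, His4, Lys7, His8.

1, 2, 3, 4, 7, 8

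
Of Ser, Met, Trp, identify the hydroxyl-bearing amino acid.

S, T, and Y are the three residues with a side-chain hydroxyl.
Of the listed options, only Ser belongs to this group.

Ser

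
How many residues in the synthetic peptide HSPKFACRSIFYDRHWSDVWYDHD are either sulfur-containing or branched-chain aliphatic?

Sulfur-containing: C, M. Branched-chain aliphatic: I, L, V.
Sulfur-containing residues here: C7 (1).
Branched-chain aliphatic residues here: I10, V19 (2).
The two groups share no amino acid, so total = 1 + 2 = 3.

3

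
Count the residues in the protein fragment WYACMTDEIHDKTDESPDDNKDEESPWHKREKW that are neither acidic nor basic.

Acidic: D, E. Basic: K, R, H. All other residues are neither.
Matching residues: W1, Y2, A3, C4, M5, T6, I9, T13, S16, P17, N20, S25, P26, W27, W33.

15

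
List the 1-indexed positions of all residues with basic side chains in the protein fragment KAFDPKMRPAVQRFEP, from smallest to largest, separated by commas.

K, R, and H are the three residues with basic side chains (ε-amine, guanidinium, and imidazole respectively).
Matching residues: K1, K6, R8, R13.

1, 6, 8, 13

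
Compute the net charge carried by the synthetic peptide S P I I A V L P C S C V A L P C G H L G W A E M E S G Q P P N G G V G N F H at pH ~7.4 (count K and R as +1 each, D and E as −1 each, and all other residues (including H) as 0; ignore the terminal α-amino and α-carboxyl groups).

-2

Positive (K, R): none → +0.
Negative (D, E): E23, E25 → −2.
Net charge = (+0) + (−2) = −2.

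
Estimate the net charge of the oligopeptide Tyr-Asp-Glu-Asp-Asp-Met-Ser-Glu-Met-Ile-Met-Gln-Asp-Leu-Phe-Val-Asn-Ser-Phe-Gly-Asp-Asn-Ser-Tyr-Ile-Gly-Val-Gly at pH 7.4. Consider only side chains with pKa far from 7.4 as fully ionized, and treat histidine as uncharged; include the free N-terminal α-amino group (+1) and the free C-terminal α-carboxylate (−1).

-7

The side chains ionized at physiological pH are Lys/Arg (+1) and Asp/Glu (−1); with His treated as neutral, nothing else contributes.
Positive (K, R): none → +0.
Negative (D, E): Asp2, Glu3, Asp4, Asp5, Glu8, Asp13, Asp21 → −7.
The N-terminus (+1) and C-terminus (−1) cancel.
Net charge = (+0) + (−7) = −7.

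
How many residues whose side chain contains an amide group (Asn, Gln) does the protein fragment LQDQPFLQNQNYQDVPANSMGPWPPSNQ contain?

10

Matching residues: Q2, Q4, Q8, N9, Q10, N11, Q13, N18, N27, Q28.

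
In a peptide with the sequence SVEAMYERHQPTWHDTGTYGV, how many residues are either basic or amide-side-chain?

Basic: H, K, R. Amide-side-chain: N, Q.
Basic residues here: R8, H9, H14 (3).
Amide-side-chain residues here: Q10 (1).
The two groups share no amino acid, so total = 3 + 1 = 4.

4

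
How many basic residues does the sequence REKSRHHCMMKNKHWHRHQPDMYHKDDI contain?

The basic amino acids are Lys (K), Arg (R), and His (H).
Matching residues: R1, K3, R5, H6, H7, K11, K13, H14, H16, R17, H18, H24, K25.

13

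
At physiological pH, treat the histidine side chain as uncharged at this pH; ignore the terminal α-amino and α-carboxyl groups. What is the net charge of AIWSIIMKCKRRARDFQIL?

+4

At pH ~7.4 the Lys and Arg side chains are protonated (+1), the Asp and Glu side chains are deprotonated (−1), and with His taken as neutral all other side chains carry no charge.
Positive (K, R): K8, K10, R11, R12, R14 → +5.
Negative (D, E): D15 → −1.
Net charge = (+5) + (−1) = +4.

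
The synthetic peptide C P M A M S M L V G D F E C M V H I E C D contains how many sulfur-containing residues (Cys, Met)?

7

Matching residues: C1, M3, M5, M7, C14, M15, C20.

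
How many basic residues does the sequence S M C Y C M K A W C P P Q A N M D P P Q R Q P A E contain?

2

The basic amino acids are Lys (K), Arg (R), and His (H).
Matching residues: K7, R21.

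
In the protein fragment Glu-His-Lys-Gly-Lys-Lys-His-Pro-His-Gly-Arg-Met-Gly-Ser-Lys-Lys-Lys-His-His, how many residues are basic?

12

Lysine (K), arginine (R), and histidine (H) have basic, nitrogen-containing side chains.
Matching residues: His2, Lys3, Lys5, Lys6, His7, His9, Arg11, Lys15, Lys16, Lys17, His18, His19.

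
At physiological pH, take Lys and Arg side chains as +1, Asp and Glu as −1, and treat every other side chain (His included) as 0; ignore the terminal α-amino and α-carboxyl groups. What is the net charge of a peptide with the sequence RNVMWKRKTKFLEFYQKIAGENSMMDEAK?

Positive (K, R): R1, K6, R7, K8, K10, K17, K29 → +7.
Negative (D, E): E13, E21, D26, E27 → −4.
Net charge = (+7) + (−4) = +3.

+3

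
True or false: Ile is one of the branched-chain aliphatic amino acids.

Valine (V), leucine (L), and isoleucine (I) are the branched-chain amino acids.
Isoleucine is in this group.

True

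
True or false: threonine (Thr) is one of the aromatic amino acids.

False

F, W, and Y each carry an aromatic ring on the side chain.
Threonine is not in this group.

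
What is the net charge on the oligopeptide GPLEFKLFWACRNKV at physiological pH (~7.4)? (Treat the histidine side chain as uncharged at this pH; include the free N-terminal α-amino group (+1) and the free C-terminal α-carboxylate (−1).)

+2

At pH ~7.4 the Lys and Arg side chains are protonated (+1), the Asp and Glu side chains are deprotonated (−1), and with His taken as neutral all other side chains carry no charge.
Positive (K, R): K6, R12, K14 → +3.
Negative (D, E): E4 → −1.
The N-terminus (+1) and C-terminus (−1) cancel.
Net charge = (+3) + (−1) = +2.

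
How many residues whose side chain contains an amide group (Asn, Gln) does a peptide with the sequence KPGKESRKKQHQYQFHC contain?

3

Matching residues: Q10, Q12, Q14.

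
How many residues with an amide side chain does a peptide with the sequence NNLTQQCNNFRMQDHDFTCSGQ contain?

8

The amide-side-chain residues are Asn (N) and Gln (Q).
Matching residues: N1, N2, Q5, Q6, N8, N9, Q13, Q22.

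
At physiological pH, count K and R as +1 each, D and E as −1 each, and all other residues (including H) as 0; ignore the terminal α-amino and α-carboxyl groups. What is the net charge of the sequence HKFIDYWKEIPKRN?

+2

Positive (K, R): K2, K8, K12, R13 → +4.
Negative (D, E): D5, E9 → −2.
Net charge = (+4) + (−2) = +2.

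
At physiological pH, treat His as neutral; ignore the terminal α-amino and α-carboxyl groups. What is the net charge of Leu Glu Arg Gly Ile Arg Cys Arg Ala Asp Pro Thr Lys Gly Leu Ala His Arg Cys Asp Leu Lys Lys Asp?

The side chains ionized at physiological pH are Lys/Arg (+1) and Asp/Glu (−1); with His treated as neutral, nothing else contributes.
Positive (K, R): Arg3, Arg6, Arg8, Lys13, Arg18, Lys22, Lys23 → +7.
Negative (D, E): Glu2, Asp10, Asp20, Asp24 → −4.
Net charge = (+7) + (−4) = +3.

+3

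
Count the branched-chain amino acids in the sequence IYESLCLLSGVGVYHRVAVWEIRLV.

The BCAAs are Val, Leu, and Ile — aliphatic side chains with a branch point.
Matching residues: I1, L5, L7, L8, V11, V13, V17, V19, I22, L24, V25.

11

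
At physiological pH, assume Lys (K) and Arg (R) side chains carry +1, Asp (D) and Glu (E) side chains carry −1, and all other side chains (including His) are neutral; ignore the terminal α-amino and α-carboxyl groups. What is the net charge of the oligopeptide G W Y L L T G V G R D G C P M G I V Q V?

0

Positive (K, R): R10 → +1.
Negative (D, E): D11 → −1.
Net charge = (+1) + (−1) = 0.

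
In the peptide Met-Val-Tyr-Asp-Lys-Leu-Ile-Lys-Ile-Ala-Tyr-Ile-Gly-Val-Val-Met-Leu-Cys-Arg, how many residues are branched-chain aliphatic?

8

Valine (V), leucine (L), and isoleucine (I) are the branched-chain amino acids.
Matching residues: Val2, Leu6, Ile7, Ile9, Ile12, Val14, Val15, Leu17.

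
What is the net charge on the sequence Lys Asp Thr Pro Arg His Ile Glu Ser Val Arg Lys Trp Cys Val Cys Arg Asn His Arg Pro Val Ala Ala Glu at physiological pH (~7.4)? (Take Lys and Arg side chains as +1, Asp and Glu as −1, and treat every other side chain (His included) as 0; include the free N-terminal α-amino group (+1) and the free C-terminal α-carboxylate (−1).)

Positive (K, R): Lys1, Arg5, Arg11, Lys12, Arg17, Arg20 → +6.
Negative (D, E): Asp2, Glu8, Glu25 → −3.
The N-terminus (+1) and C-terminus (−1) cancel.
Net charge = (+6) + (−3) = +3.

+3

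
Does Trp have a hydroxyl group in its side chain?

S, T, and Y are the three residues with a side-chain hydroxyl.
Tryptophan is not in this group.

No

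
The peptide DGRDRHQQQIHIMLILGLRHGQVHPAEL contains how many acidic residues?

3

Aspartate (D) and glutamate (E) have carboxylic-acid side chains and are the acidic amino acids.
Matching residues: D1, D4, E27.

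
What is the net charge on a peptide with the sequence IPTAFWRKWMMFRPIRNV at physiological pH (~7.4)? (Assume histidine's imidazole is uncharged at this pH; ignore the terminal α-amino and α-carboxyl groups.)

+4

Near pH 7.4, K and R contribute +1 each, D and E contribute −1 each, and every other side chain (His included, as stated) is uncharged.
Positive (K, R): R7, K8, R13, R16 → +4.
Negative (D, E): none → −0.
Net charge = (+4) + (−0) = +4.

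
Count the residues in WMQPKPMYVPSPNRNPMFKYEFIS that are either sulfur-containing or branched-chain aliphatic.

5

Sulfur-containing: C, M. Branched-chain aliphatic: I, L, V.
Sulfur-containing residues here: M2, M7, M17 (3).
Branched-chain aliphatic residues here: V9, I23 (2).
The two groups share no amino acid, so total = 3 + 2 = 5.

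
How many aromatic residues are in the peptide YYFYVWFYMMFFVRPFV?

10

The aromatic amino acids are Phe (F, benzyl), Trp (W, indole), and Tyr (Y, phenol).
Matching residues: Y1, Y2, F3, Y4, W6, F7, Y8, F11, F12, F16.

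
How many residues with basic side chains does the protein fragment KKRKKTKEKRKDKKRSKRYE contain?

Lysine (K), arginine (R), and histidine (H) have basic, nitrogen-containing side chains.
Matching residues: K1, K2, R3, K4, K5, K7, K9, R10, K11, K13, K14, R15, K17, R18.

14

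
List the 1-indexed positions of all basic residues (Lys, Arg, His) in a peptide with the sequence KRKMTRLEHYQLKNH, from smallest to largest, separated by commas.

Matching residues: K1, R2, K3, R6, H9, K13, H15.

1, 2, 3, 6, 9, 13, 15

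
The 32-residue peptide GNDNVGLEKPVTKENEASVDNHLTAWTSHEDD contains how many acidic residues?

The acidic residues are Asp (D) and Glu (E), whose side chains end in a carboxylate group.
Matching residues: D3, E8, E14, E16, D20, E30, D31, D32.

8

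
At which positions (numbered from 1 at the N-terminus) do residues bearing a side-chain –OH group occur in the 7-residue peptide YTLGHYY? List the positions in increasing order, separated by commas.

Serine (S), threonine (T), and tyrosine (Y) each carry a hydroxyl group on the side chain.
Matching residues: Y1, T2, Y6, Y7.

1, 2, 6, 7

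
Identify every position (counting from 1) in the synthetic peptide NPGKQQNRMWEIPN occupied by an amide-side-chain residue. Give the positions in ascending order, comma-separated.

1, 5, 6, 7, 14

Only N (asparagine) and Q (glutamine) carry a side-chain carboxamide.
Matching residues: N1, Q5, Q6, N7, N14.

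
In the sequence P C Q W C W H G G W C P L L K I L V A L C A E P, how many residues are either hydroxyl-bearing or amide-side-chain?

1

Hydroxyl-bearing: S, T, Y. Amide-side-chain: N, Q.
Hydroxyl-bearing residues here: none (0).
Amide-side-chain residues here: Q3 (1).
The two groups share no amino acid, so total = 0 + 1 = 1.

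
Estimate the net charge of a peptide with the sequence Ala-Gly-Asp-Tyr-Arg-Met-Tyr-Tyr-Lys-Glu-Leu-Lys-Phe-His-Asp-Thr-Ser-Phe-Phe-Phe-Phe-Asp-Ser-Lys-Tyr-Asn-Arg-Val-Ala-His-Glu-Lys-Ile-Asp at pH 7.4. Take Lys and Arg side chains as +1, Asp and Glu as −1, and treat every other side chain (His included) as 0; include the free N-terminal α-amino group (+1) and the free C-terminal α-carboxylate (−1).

Positive (K, R): Arg5, Lys9, Lys12, Lys24, Arg27, Lys32 → +6.
Negative (D, E): Asp3, Glu10, Asp15, Asp22, Glu31, Asp34 → −6.
The N-terminus (+1) and C-terminus (−1) cancel.
Net charge = (+6) + (−6) = 0.

0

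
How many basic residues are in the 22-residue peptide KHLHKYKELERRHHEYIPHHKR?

13

The basic amino acids are Lys (K), Arg (R), and His (H).
Matching residues: K1, H2, H4, K5, K7, R11, R12, H13, H14, H19, H20, K21, R22.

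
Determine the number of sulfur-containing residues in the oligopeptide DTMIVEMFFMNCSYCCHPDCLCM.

The sulfur-bearing residues are cysteine (–SH) and methionine (–S–CH₃).
Matching residues: M3, M7, M10, C12, C15, C16, C20, C22, M23.

9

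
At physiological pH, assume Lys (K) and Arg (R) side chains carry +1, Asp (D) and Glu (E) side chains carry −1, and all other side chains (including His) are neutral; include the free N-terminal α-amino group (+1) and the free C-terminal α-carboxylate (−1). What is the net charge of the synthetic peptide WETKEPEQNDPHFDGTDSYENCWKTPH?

Positive (K, R): K4, K24 → +2.
Negative (D, E): E2, E5, E7, D10, D14, D17, E20 → −7.
The N-terminus (+1) and C-terminus (−1) cancel.
Net charge = (+2) + (−7) = −5.

-5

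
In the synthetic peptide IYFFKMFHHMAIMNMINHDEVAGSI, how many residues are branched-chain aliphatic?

5

Valine (V), leucine (L), and isoleucine (I) are the branched-chain amino acids.
Matching residues: I1, I12, I16, V21, I25.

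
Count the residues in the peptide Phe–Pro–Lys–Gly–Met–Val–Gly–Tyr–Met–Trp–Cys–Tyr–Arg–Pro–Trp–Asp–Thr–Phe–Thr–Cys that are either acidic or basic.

3

Acidic: D, E. Basic: H, K, R.
Acidic residues here: Asp16 (1).
Basic residues here: Lys3, Arg13 (2).
The two groups share no amino acid, so total = 1 + 2 = 3.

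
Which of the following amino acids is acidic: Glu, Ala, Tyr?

Glu

Only D (aspartate) and E (glutamate) carry a side-chain carboxylic acid.
Of the listed options, only Glu belongs to this group.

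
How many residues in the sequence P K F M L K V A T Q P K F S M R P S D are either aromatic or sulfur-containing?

Aromatic: F, W, Y. Sulfur-containing: C, M.
Aromatic residues here: F3, F13 (2).
Sulfur-containing residues here: M4, M15 (2).
The two groups share no amino acid, so total = 2 + 2 = 4.

4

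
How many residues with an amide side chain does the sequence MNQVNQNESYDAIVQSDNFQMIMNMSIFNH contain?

Asparagine (N) and glutamine (Q) have uncharged amide side chains.
Matching residues: N2, Q3, N5, Q6, N7, Q15, N18, Q20, N24, N29.

10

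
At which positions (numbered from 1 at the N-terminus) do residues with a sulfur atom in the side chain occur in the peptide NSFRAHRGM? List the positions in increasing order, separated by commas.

9

Cysteine (C, thiol) and methionine (M, thioether) are the two sulfur-containing amino acids.
Matching residues: M9.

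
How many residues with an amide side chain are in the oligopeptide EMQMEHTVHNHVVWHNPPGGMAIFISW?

3

Only N (asparagine) and Q (glutamine) carry a side-chain carboxamide.
Matching residues: Q3, N10, N16.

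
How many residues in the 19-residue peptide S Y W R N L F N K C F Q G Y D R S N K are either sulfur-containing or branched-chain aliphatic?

2

Sulfur-containing: C, M. Branched-chain aliphatic: I, L, V.
Sulfur-containing residues here: C10 (1).
Branched-chain aliphatic residues here: L6 (1).
The two groups share no amino acid, so total = 1 + 1 = 2.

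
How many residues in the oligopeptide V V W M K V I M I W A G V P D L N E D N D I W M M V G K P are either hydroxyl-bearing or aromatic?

3

Hydroxyl-bearing: S, T, Y. Aromatic: F, W, Y.
Hydroxyl-bearing residues here: none (0).
Aromatic residues here: W3, W10, W23 (3).
(Y belongs to both groups, but none appear in this sequence.) Total = 0 + 3 = 3.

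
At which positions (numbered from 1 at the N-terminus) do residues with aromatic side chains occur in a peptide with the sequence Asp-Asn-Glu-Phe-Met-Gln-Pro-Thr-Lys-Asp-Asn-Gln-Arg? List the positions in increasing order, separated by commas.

4

The aromatic amino acids are Phe (F, benzyl), Trp (W, indole), and Tyr (Y, phenol).
Matching residues: Phe4.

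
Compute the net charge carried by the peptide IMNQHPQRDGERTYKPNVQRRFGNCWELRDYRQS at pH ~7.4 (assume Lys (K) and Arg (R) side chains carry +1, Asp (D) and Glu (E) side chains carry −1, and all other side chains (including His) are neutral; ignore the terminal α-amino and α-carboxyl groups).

Positive (K, R): R8, R12, K15, R20, R21, R29, R32 → +7.
Negative (D, E): D9, E11, E27, D30 → −4.
Net charge = (+7) + (−4) = +3.

+3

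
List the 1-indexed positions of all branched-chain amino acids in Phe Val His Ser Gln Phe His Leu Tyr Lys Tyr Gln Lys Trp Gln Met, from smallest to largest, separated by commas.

The BCAAs are Val, Leu, and Ile — aliphatic side chains with a branch point.
Matching residues: Val2, Leu8.

2, 8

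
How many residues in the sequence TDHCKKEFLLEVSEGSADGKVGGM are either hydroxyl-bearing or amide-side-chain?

3

Hydroxyl-bearing: S, T, Y. Amide-side-chain: N, Q.
Hydroxyl-bearing residues here: T1, S13, S16 (3).
Amide-side-chain residues here: none (0).
The two groups share no amino acid, so total = 3 + 0 = 3.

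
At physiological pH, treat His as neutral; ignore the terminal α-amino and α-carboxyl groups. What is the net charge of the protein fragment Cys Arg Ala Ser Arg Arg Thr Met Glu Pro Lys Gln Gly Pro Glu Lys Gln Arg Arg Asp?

+4

Near pH 7.4, K and R contribute +1 each, D and E contribute −1 each, and every other side chain (His included, as stated) is uncharged.
Positive (K, R): Arg2, Arg5, Arg6, Lys11, Lys16, Arg18, Arg19 → +7.
Negative (D, E): Glu9, Glu15, Asp20 → −3.
Net charge = (+7) + (−3) = +4.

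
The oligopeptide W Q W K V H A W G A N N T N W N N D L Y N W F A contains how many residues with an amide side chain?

Asparagine (N) and glutamine (Q) have uncharged amide side chains.
Matching residues: Q2, N11, N12, N14, N16, N17, N21.

7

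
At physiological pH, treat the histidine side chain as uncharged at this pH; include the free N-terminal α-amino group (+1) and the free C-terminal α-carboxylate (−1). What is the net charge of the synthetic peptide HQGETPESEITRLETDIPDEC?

At pH ~7.4 the Lys and Arg side chains are protonated (+1), the Asp and Glu side chains are deprotonated (−1), and with His taken as neutral all other side chains carry no charge.
Positive (K, R): R12 → +1.
Negative (D, E): E4, E7, E9, E14, D16, D19, E20 → −7.
The N-terminus (+1) and C-terminus (−1) cancel.
Net charge = (+1) + (−7) = −6.

-6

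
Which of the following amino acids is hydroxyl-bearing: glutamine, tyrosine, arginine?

tyrosine

S, T, and Y are the three residues with a side-chain hydroxyl.
Of the listed options, only tyrosine belongs to this group.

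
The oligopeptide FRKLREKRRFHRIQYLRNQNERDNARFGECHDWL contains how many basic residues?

12

Lysine (K), arginine (R), and histidine (H) have basic, nitrogen-containing side chains.
Matching residues: R2, K3, R5, K7, R8, R9, H11, R12, R17, R22, R26, H31.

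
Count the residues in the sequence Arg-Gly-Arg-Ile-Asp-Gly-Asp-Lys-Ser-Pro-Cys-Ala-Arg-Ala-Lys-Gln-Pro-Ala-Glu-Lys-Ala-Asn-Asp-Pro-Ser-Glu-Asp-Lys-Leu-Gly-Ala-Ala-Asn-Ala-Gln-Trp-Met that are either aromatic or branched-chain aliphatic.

Aromatic: F, W, Y. Branched-chain aliphatic: I, L, V.
Aromatic residues here: Trp36 (1).
Branched-chain aliphatic residues here: Ile4, Leu29 (2).
The two groups share no amino acid, so total = 1 + 2 = 3.

3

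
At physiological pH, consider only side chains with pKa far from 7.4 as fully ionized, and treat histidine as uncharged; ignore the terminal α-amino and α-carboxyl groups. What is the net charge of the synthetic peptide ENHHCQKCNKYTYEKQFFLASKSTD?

+1

Near pH 7.4, K and R contribute +1 each, D and E contribute −1 each, and every other side chain (His included, as stated) is uncharged.
Positive (K, R): K7, K10, K15, K22 → +4.
Negative (D, E): E1, E14, D25 → −3.
Net charge = (+4) + (−3) = +1.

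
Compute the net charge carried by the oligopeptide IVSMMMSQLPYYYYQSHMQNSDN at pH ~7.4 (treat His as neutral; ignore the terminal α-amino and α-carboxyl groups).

The side chains ionized at physiological pH are Lys/Arg (+1) and Asp/Glu (−1); with His treated as neutral, nothing else contributes.
Positive (K, R): none → +0.
Negative (D, E): D22 → −1.
Net charge = (+0) + (−1) = −1.

-1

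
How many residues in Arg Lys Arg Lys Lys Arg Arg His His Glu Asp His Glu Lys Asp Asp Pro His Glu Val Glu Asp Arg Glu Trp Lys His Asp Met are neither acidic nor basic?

Acidic: D, E. Basic: K, R, H. All other residues are neither.
Matching residues: Pro17, Val20, Trp25, Met29.

4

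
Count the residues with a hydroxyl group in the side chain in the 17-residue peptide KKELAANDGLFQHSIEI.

1

Serine (S), threonine (T), and tyrosine (Y) each carry a hydroxyl group on the side chain.
Matching residues: S14.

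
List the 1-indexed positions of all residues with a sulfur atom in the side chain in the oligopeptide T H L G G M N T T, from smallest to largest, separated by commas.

Only Cys (C) and Met (M) have a sulfur atom in the side chain.
Matching residues: M6.

6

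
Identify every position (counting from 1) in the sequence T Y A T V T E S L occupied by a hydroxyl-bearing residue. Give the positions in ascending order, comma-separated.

1, 2, 4, 6, 8

The –OH-bearing residues are Ser, Thr (aliphatic alcohols), and Tyr (phenol).
Matching residues: T1, Y2, T4, T6, S8.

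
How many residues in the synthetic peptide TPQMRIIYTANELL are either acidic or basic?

2

Acidic: D, E. Basic: H, K, R.
Acidic residues here: E12 (1).
Basic residues here: R5 (1).
The two groups share no amino acid, so total = 1 + 1 = 2.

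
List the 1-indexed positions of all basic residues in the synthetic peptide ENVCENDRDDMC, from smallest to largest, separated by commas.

The basic amino acids are Lys (K), Arg (R), and His (H).
Matching residues: R8.

8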